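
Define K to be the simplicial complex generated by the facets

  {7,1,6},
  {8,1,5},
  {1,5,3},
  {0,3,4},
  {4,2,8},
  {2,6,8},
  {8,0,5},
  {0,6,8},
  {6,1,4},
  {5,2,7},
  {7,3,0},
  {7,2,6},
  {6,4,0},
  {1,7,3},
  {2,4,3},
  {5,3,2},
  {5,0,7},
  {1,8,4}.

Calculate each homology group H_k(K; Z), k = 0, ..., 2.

H_0 = Z,  H_1 = Z × Z/2,  H_2 = 0.

Take the total order 0 < 1 < 2 < 3 < 4 < 5 < 6 < 7 < 8 on the vertex set. Then K (dimension 2) consists of the simplices:

  0-simplices (9): [0], [1], [2], [3], [4], [5], [6], [7], [8]
  1-simplices (27): (27 of them)
  2-simplices (18): [0,3,4], [0,3,7], [0,4,6], [0,5,7], [0,5,8], [0,6,8], [1,3,5], [1,3,7], [1,4,6], [1,4,8], [1,5,8], [1,6,7], [2,3,4], [2,3,5], [2,4,8], [2,5,7], [2,6,7], [2,6,8]

Hence C_0 ≅ Z^9, C_1 ≅ Z^27, C_2 ≅ Z^18.

The boundary map ∂_1: C_1 → C_0 maps an edge to its endpoints' difference, ∂[p,q] = q − p. For instance
  ∂[2,5] = [5] − [2].
The 9×27 boundary matrix has rank 8 and Smith normal form diag(1,1,1,1,1,1,1,1).

Boundary ∂_2: C_2 → C_1 maps a triangle to the signed sum of its edges. For instance
  ∂[1,5,8] = [5,8] − [1,8] + [1,5],
  ∂[2,3,5] = [3,5] − [2,5] + [2,3].
As a 27×18 matrix over Z this has rank 18, with invariant factors (1,1,1,1,1,1,1,1,1,1,1,1,1,1,1,1,1,2).

Now H_k = ker ∂_k / im ∂_{k+1}, so:

  H_0: rank C_0 − rank ∂_1 = 9 − 8 = 1, and the invariant factors of ∂_1 are all 1, so H_0 = Z.
  H_1: rank ker ∂_1 − rank ∂_2 = (27 − 8) − 18 = 1, and ∂_2 has invariant factor 2 > 1, so H_1 = Z × Z/2.
  H_2: rank ker ∂_2 − rank ∂_3 = (18 − 18) − 0 = 0, and there is no ∂_3, so H_2 = 0.

As a check, the Euler characteristic is 9 − 27 + 18 = 0, which agrees with 1 − 1 + 0 = 0.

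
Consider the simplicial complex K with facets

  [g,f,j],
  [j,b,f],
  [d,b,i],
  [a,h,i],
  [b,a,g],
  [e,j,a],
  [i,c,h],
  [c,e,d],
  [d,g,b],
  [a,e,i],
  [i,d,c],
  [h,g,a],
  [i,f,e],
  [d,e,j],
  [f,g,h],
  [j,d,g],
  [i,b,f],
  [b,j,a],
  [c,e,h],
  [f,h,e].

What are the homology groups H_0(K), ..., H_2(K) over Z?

H_0 = Z,  H_1 = Z ⊕ Z/2,  H_2 = 0.

K has 10 vertices, 30 edges, 20 triangles.
rank ∂_0 = 0, rank ∂_1 = 9 ⇒ b_0 = 10 − 0 − 9 = 1; all invariant factors of ∂_1 are 1 so no torsion. So H_0 ≅ Z.
rank ∂_1 = 9, rank ∂_2 = 20 ⇒ b_1 = 30 − 9 − 20 = 1; ∂_2 has invariant factor(s) [2] giving torsion. So H_1 ≅ Z ⊕ Z/2.
rank ∂_2 = 20, rank ∂_3 = 0 ⇒ b_2 = 20 − 20 − 0 = 0. So H_2 ≅ 0.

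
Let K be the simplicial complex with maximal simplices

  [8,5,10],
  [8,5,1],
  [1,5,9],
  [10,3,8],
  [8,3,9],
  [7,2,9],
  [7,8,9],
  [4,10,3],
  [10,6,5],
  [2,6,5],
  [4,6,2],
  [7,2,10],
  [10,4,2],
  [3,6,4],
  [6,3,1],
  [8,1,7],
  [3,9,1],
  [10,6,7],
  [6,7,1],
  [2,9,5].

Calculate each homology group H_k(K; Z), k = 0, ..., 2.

Take the total order 1 < 2 < 3 < 4 < 5 < 6 < 7 < 8 < 9 < 10 on the vertex set. Then K (dimension 2) consists of the simplices:

  0-simplices (10): [1], [2], [3], [4], [5], [6], [7], [8], [9], [10]
  1-simplices (30): (30 of them)
  2-simplices (20): (20 of them)

Hence C_0 ≅ Z^10, C_1 ≅ Z^30, C_2 ≅ Z^20.

Boundary ∂_1: C_1 → C_0 sends each edge [p,q] (with p < q) to q − p. For instance
  ∂[7,8] = [8] − [7].
This gives a 10×30 integer matrix of rank 9; reducing to Smith normal form yields diagonal entries (1,1,1,1,1,1,1,1,1).

The boundary map ∂_2: C_2 → C_1 sends each 2-simplex [p,q,r] to [q,r] − [p,r] + [p,q]. For instance
  ∂[1,3,9] = [3,9] − [1,9] + [1,3],
  ∂[2,4,10] = [4,10] − [2,10] + [2,4].
This gives a 30×20 integer matrix of rank 20; reducing to Smith normal form yields diagonal entries (1,1,1,1,1,1,1,1,1,1,1,1,1,1,1,1,1,1,1,2).

Reading off H_k = ker ∂_k / im ∂_{k+1}:

  H_0: rank C_0 − rank ∂_1 = 10 − 9 = 1, and the invariant factors of ∂_1 are all 1, so H_0 ≅ Z.
  H_1: rank ker ∂_1 − rank ∂_2 = (30 − 9) − 20 = 1, and ∂_2 has invariant factor 2 > 1, so H_1 ≅ Z ⊕ Z_2.
  H_2: rank ker ∂_2 − rank ∂_3 = (20 − 20) − 0 = 0, and there is no ∂_3, so H_2 ≅ 0.

(K is a triangulation of the Klein bottle.)

H_0 = Z,  H_1 = Z ⊕ Z_2,  H_2 = 0.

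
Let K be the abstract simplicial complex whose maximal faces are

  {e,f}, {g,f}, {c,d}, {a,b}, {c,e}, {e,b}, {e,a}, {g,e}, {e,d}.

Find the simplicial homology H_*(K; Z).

Order the vertices as a < b < c < d < e < f < g. Listing each simplex with vertices in this order, K has dimension 1 with simplices:

  0-simplices (7): a, b, c, d, e, f, g
  1-simplices (9): ab, ae, be, cd, ce, de, ef, eg, fg

so the chain groups are C_0 ≅ Z^7, C_1 ≅ Z^9.

Boundary ∂_1: C_1 → C_0 sends each edge [p,q] (with p < q) to q − p. For instance
  ∂ef = f − e.
This gives a 7×9 integer matrix of rank 6; reducing to Smith normal form yields diagonal entries (1,1,1,1,1,1).

Computing H_k = (kernel of ∂_k) / (image of ∂_{k+1}):

  H_0: rank C_0 − rank ∂_1 = 7 − 6 = 1, and the invariant factors of ∂_1 are all 1, so H_0 = Z.
  H_1: rank ker ∂_1 − rank ∂_2 = (9 − 6) − 0 = 3, and there is no ∂_2, so H_1 = Z^3.

(K is a triangulation of a wedge of 3 circles.)

H_0 ≅ Z,  H_1 ≅ Z^3.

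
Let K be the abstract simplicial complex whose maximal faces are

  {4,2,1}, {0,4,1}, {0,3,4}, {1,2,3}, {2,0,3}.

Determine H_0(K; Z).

H_0 = Z.

Take the total order 0 < 1 < 2 < 3 < 4 on the vertex set. Then K (dimension 2) consists of the simplices:

  0-simplices (5): [0], [1], [2], [3], [4]
  1-simplices (10): [0,1], [0,2], [0,3], [0,4], [1,2], [1,3], [1,4], [2,3], [2,4], [3,4]
  2-simplices (5): [0,1,4], [0,2,3], [0,3,4], [1,2,3], [1,2,4]

giving chain groups C_0 ≅ Z^5, C_1 ≅ Z^10, C_2 ≅ Z^5.

∂_1: C_1 → C_0 maps an edge to its endpoints' difference, ∂[p,q] = q − p. For instance
  ∂[0,4] = [4] − [0].
The 5×10 boundary matrix has rank 4 and Smith normal form diag(1,1,1,1).

∂_2: C_2 → C_1 acts by ∂[p,q,r] = [q,r] − [p,r] + [p,q]. For instance
  ∂[1,2,3] = [2,3] − [1,3] + [1,2],
  ∂[0,1,4] = [1,4] − [0,4] + [0,1].
As a 10×5 matrix over Z this has rank 5, with invariant factors (1,1,1,1,1).

Now H_k = ker ∂_k / im ∂_{k+1}, so:

  H_0: rank C_0 − rank ∂_1 = 5 − 4 = 1, and the invariant factors of ∂_1 are all 1, so H_0 = Z.

(K is a triangulation of the Möbius band.)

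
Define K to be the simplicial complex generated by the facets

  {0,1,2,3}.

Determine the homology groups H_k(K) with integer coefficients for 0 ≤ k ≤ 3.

H_0 ≅ Z,  H_1 = 0,  H_2 = 0,  H_3 = 0.

Order the vertices as 0 < 1 < 2 < 3. Listing each simplex with vertices in this order, K has dimension 3 with simplices:

  0-simplices (4): [0], [1], [2], [3]
  1-simplices (6): [0,1], [0,2], [0,3], [1,2], [1,3], [2,3]
  2-simplices (4): [0,1,2], [0,1,3], [0,2,3], [1,2,3]
  3-simplices (1): [0,1,2,3]

giving chain groups C_0 ≅ Z^4, C_1 ≅ Z^6, C_2 ≅ Z^4, C_3 ≅ Z^1.

The boundary map ∂_1: C_1 → C_0 maps an edge to its endpoints' difference, ∂[p,q] = q − p.
As a 4×6 matrix over Z this has rank 3, with invariant factors (1,1,1).

The boundary map ∂_2: C_2 → C_1 sends each 2-simplex [p,q,r] to [q,r] − [p,r] + [p,q]. For instance
  ∂[0,1,3] = [1,3] − [0,3] + [0,1],
  ∂[1,2,3] = [2,3] − [1,3] + [1,2].
As a 6×4 matrix over Z this has rank 3, with invariant factors (1,1,1).

∂_3: C_3 → C_2 sends each 3-simplex σ to the alternating sum Σ_i (−1)^i (σ with its i-th vertex removed). For instance
  ∂[0,1,2,3] = [1,2,3] − [0,2,3] + [0,1,3] − [0,1,2].
This gives a 4×1 integer matrix of rank 1; reducing to Smith normal form yields diagonal entries (1).

Reading off H_k = ker ∂_k / im ∂_{k+1}:

  H_0: rank C_0 − rank ∂_1 = 4 − 3 = 1, and the invariant factors of ∂_1 are all 1, so H_0 = Z.
  H_1: rank ker ∂_1 − rank ∂_2 = (6 − 3) − 3 = 0, and the invariant factors of ∂_2 are all 1, so H_1 = 0.
  H_2: rank ker ∂_2 − rank ∂_3 = (4 − 3) − 1 = 0, and the invariant factors of ∂_3 are all 1, so H_2 = 0.
  H_3: rank ker ∂_3 − rank ∂_4 = (1 − 1) − 0 = 0, and there is no ∂_4, so H_3 = 0.

As a check, the Euler characteristic is 4 − 6 + 4 − 1 = 1, which agrees with 1 − 0 + 0 − 0 = 1.
(K is a triangulation of the 3-simplex.)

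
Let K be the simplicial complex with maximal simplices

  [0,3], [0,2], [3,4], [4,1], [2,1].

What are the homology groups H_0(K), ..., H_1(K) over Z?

Order the vertices as 0 < 1 < 2 < 3 < 4. Listing each simplex with vertices in this order, K has dimension 1 with simplices:

  0-simplices (5): [0], [1], [2], [3], [4]
  1-simplices (5): [0,2], [0,3], [1,2], [1,4], [3,4]

so the chain groups are C_0 ≅ Z^5, C_1 ≅ Z^5.

The boundary map ∂_1: C_1 → C_0 maps an edge to its endpoints' difference, ∂[p,q] = q − p. For instance
  ∂[1,2] = [2] − [1].
The resulting 5×5 matrix has rank 4, and its Smith normal form has invariant factors (1,1,1,1).

From H_k ≅ ker(∂_k) / im(∂_{k+1}) we obtain:

  H_0: rank C_0 − rank ∂_1 = 5 − 4 = 1, and the invariant factors of ∂_1 are all 1, so H_0 = Z.
  H_1: rank ker ∂_1 − rank ∂_2 = (5 − 4) − 0 = 1, and there is no ∂_2, so H_1 = Z.

H_0 ≅ Z,  H_1 ≅ Z.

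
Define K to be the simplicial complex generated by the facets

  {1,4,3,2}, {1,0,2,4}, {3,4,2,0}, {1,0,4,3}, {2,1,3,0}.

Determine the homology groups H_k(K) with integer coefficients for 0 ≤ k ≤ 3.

H_0 = Z,  H_1 = 0,  H_2 = 0,  H_3 = Z.

We work with the vertex ordering 0 < 1 < 2 < 3 < 4. The simplices of K, each written with vertices in increasing order, are:

  0-simplices (5): [0], [1], [2], [3], [4]
  1-simplices (10): [0,1], [0,2], [0,3], [0,4], [1,2], [1,3], [1,4], [2,3], [2,4], [3,4]
  2-simplices (10): [0,1,2], [0,1,3], [0,1,4], [0,2,3], [0,2,4], [0,3,4], [1,2,3], [1,2,4], [1,3,4], [2,3,4]
  3-simplices (5): [0,1,2,3], [0,1,2,4], [0,1,3,4], [0,2,3,4], [1,2,3,4]

giving chain groups C_0 ≅ Z^5, C_1 ≅ Z^10, C_2 ≅ Z^10, C_3 ≅ Z^5.

∂_1: C_1 → C_0 is given by ∂[p,q] = [q] − [p]. For instance
  ∂[2,4] = [4] − [2].
As a 5×10 matrix over Z this has rank 4, with invariant factors (1,1,1,1).

Boundary ∂_2: C_2 → C_1 acts by ∂[p,q,r] = [q,r] − [p,r] + [p,q]. For instance
  ∂[1,3,4] = [3,4] − [1,4] + [1,3],
  ∂[0,2,4] = [2,4] − [0,4] + [0,2].
This gives a 10×10 integer matrix of rank 6; reducing to Smith normal form yields diagonal entries (1,1,1,1,1,1).

The boundary map ∂_3: C_3 → C_2 sends each 3-simplex σ to the alternating sum Σ_i (−1)^i (σ with its i-th vertex removed). For instance
  ∂[0,1,2,3] = [1,2,3] − [0,2,3] + [0,1,3] − [0,1,2],
  ∂[0,1,3,4] = [1,3,4] − [0,3,4] + [0,1,4] − [0,1,3].
As a 10×5 matrix over Z this has rank 4, with invariant factors (1,1,1,1).

Reading off H_k = ker ∂_k / im ∂_{k+1}:

  H_0: rank C_0 − rank ∂_1 = 5 − 4 = 1, and the invariant factors of ∂_1 are all 1, so H_0 = Z.
  H_1: rank ker ∂_1 − rank ∂_2 = (10 − 4) − 6 = 0, and the invariant factors of ∂_2 are all 1, so H_1 = 0.
  H_2: rank ker ∂_2 − rank ∂_3 = (10 − 6) − 4 = 0, and the invariant factors of ∂_3 are all 1, so H_2 = 0.
  H_3: rank ker ∂_3 − rank ∂_4 = (5 − 4) − 0 = 1, and there is no ∂_4, so H_3 = Z.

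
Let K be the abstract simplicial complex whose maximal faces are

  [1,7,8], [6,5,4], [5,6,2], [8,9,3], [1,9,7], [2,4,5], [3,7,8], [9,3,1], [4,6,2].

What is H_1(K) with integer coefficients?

H_1 ≅ Z.

We work with the vertex ordering 1 < 2 < 3 < 4 < 5 < 6 < 7 < 8 < 9. The simplices of K, each written with vertices in increasing order, are:

  0-simplices (9): [1], [2], [3], [4], [5], [6], [7], [8], [9]
  1-simplices (16): [1,3], [1,7], [1,8], [1,9], [2,4], [2,5], [2,6], [3,7], [3,8], [3,9], [4,5], [4,6], [5,6], [7,8], [7,9], [8,9]
  2-simplices (9): [1,3,9], [1,7,8], [1,7,9], [2,4,5], [2,4,6], [2,5,6], [3,7,8], [3,8,9], [4,5,6]

Hence C_0 ≅ Z^9, C_1 ≅ Z^16, C_2 ≅ Z^9.

The boundary map ∂_1: C_1 → C_0 sends each edge [p,q] (with p < q) to q − p. For instance
  ∂[1,9] = [9] − [1].
As a 9×16 matrix over Z this has rank 7, with invariant factors (1,1,1,1,1,1,1).

∂_2: C_2 → C_1 sends each 2-simplex [p,q,r] to [q,r] − [p,r] + [p,q]. For instance
  ∂[2,4,5] = [4,5] − [2,5] + [2,4],
  ∂[1,7,9] = [7,9] − [1,9] + [1,7].
This gives a 16×9 integer matrix of rank 8; reducing to Smith normal form yields diagonal entries (1,1,1,1,1,1,1,1).

Reading off H_k = ker ∂_k / im ∂_{k+1}:

  H_1: rank ker ∂_1 − rank ∂_2 = (16 − 7) − 8 = 1, and the invariant factors of ∂_2 are all 1, so H_1 ≅ Z.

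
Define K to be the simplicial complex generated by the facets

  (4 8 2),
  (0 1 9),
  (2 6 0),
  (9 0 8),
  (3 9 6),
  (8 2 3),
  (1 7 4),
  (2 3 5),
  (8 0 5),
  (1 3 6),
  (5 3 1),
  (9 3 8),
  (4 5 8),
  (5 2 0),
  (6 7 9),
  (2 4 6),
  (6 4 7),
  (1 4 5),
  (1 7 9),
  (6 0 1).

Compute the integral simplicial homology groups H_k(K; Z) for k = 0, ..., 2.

H_0 = Z,  H_1 = Z ⊕ Z/2,  H_2 = 0.

We work with the vertex ordering 0 < 1 < 2 < 3 < 4 < 5 < 6 < 7 < 8 < 9. The simplices of K, each written with vertices in increasing order, are:

  0-simplices (10): [0], [1], [2], [3], [4], [5], [6], [7], [8], [9]
  1-simplices (30): (30 of them)
  2-simplices (20): (20 of them)

so the chain groups are C_0 ≅ Z^10, C_1 ≅ Z^30, C_2 ≅ Z^20.

The boundary map ∂_1: C_1 → C_0 maps an edge to its endpoints' difference, ∂[p,q] = q − p. For instance
  ∂[3,5] = [5] − [3].
As a 10×30 matrix over Z this has rank 9, with invariant factors (1,1,1,1,1,1,1,1,1).

∂_2: C_2 → C_1 acts by ∂[p,q,r] = [q,r] − [p,r] + [p,q]. For instance
  ∂[0,5,8] = [5,8] − [0,8] + [0,5],
  ∂[2,4,6] = [4,6] − [2,6] + [2,4].
The resulting 30×20 matrix has rank 20, and its Smith normal form has invariant factors (1,1,1,1,1,1,1,1,1,1,1,1,1,1,1,1,1,1,1,2).

Now H_k = ker ∂_k / im ∂_{k+1}, so:

  H_0: rank C_0 − rank ∂_1 = 10 − 9 = 1, and the invariant factors of ∂_1 are all 1, so H_0 = Z.
  H_1: rank ker ∂_1 − rank ∂_2 = (30 − 9) − 20 = 1, and ∂_2 has invariant factor 2 > 1, so H_1 = Z ⊕ Z/2.
  H_2: rank ker ∂_2 − rank ∂_3 = (20 − 20) − 0 = 0, and there is no ∂_3, so H_2 = 0.

As a check, the Euler characteristic is 10 − 30 + 20 = 0, which agrees with 1 − 1 + 0 = 0.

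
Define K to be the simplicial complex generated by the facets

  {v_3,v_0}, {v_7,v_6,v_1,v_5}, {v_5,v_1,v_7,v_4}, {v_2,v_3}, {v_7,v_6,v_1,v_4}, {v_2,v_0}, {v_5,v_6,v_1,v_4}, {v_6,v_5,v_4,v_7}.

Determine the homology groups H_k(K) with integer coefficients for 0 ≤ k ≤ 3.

Fix the vertex order v_0 < v_1 < v_2 < v_3 < v_4 < v_5 < v_6 < v_7 and write every simplex with vertices in increasing order. Then dim K = 3 and the simplices of K are:

  0-simplices (8): [v_0], [v_1], [v_2], [v_3], [v_4], [v_5], [v_6], [v_7]
  1-simplices (13): [v_0,v_2], [v_0,v_3], [v_1,v_4], [v_1,v_5], [v_1,v_6], [v_1,v_7], [v_2,v_3], [v_4,v_5], [v_4,v_6], [v_4,v_7], [v_5,v_6], [v_5,v_7], [v_6,v_7]
  2-simplices (10): [v_1,v_4,v_5], [v_1,v_4,v_6], [v_1,v_4,v_7], [v_1,v_5,v_6], [v_1,v_5,v_7], [v_1,v_6,v_7], [v_4,v_5,v_6], [v_4,v_5,v_7], [v_4,v_6,v_7], [v_5,v_6,v_7]
  3-simplices (5): [v_1,v_4,v_5,v_6], [v_1,v_4,v_5,v_7], [v_1,v_4,v_6,v_7], [v_1,v_5,v_6,v_7], [v_4,v_5,v_6,v_7]

Hence C_0 ≅ Z^8, C_1 ≅ Z^13, C_2 ≅ Z^10, C_3 ≅ Z^5.

Boundary ∂_1: C_1 → C_0 is given by ∂[p,q] = [q] − [p].
This gives a 8×13 integer matrix of rank 6; reducing to Smith normal form yields diagonal entries (1,1,1,1,1,1).

The boundary map ∂_2: C_2 → C_1 sends each 2-simplex [p,q,r] to [q,r] − [p,r] + [p,q]. For instance
  ∂[v_1,v_5,v_6] = [v_5,v_6] − [v_1,v_6] + [v_1,v_5],
  ∂[v_1,v_4,v_5] = [v_4,v_5] − [v_1,v_5] + [v_1,v_4].
As a 13×10 matrix over Z this has rank 6, with invariant factors (1,1,1,1,1,1).

The boundary map ∂_3: C_3 → C_2 sends each 3-simplex σ to the alternating sum Σ_i (−1)^i (σ with its i-th vertex removed). For instance
  ∂[v_1,v_4,v_5,v_6] = [v_4,v_5,v_6] − [v_1,v_5,v_6] + [v_1,v_4,v_6] − [v_1,v_4,v_5],
  ∂[v_1,v_4,v_5,v_7] = [v_4,v_5,v_7] − [v_1,v_5,v_7] + [v_1,v_4,v_7] − [v_1,v_4,v_5].
The 10×5 boundary matrix has rank 4 and Smith normal form diag(1,1,1,1).

Now H_k = ker ∂_k / im ∂_{k+1}, so:

  H_0: rank C_0 − rank ∂_1 = 8 − 6 = 2, and the invariant factors of ∂_1 are all 1, so H_0 ≅ Z^2.
  H_1: rank ker ∂_1 − rank ∂_2 = (13 − 6) − 6 = 1, and the invariant factors of ∂_2 are all 1, so H_1 ≅ Z.
  H_2: rank ker ∂_2 − rank ∂_3 = (10 − 6) − 4 = 0, and the invariant factors of ∂_3 are all 1, so H_2 ≅ 0.
  H_3: rank ker ∂_3 − rank ∂_4 = (5 − 4) − 0 = 1, and there is no ∂_4, so H_3 ≅ Z.

H_0 = Z^2,  H_1 = Z,  H_2 = 0,  H_3 = Z.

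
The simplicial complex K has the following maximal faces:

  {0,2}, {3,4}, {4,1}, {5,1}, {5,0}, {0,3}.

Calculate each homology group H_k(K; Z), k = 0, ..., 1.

Fix the vertex order 0 < 1 < 2 < 3 < 4 < 5 and write every simplex with vertices in increasing order. Then dim K = 1 and the simplices of K are:

  0-simplices (6): [0], [1], [2], [3], [4], [5]
  1-simplices (6): [0,2], [0,3], [0,5], [1,4], [1,5], [3,4]

so the chain groups are C_0 ≅ Z^6, C_1 ≅ Z^6.

Boundary ∂_1: C_1 → C_0 maps an edge to its endpoints' difference, ∂[p,q] = q − p. For instance
  ∂[0,3] = [3] − [0].
This gives a 6×6 integer matrix of rank 5; reducing to Smith normal form yields diagonal entries (1,1,1,1,1).

From H_k ≅ ker(∂_k) / im(∂_{k+1}) we obtain:

  H_0: rank C_0 − rank ∂_1 = 6 − 5 = 1, and the invariant factors of ∂_1 are all 1, so H_0 = Z.
  H_1: rank ker ∂_1 − rank ∂_2 = (6 − 5) − 0 = 1, and there is no ∂_2, so H_1 = Z.

H_0 ≅ Z,  H_1 ≅ Z.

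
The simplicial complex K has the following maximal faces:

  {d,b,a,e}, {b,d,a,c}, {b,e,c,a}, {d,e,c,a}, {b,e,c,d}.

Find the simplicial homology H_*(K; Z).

H_0 = Z,  H_1 = 0,  H_2 = 0,  H_3 = Z.

Fix the vertex order a < b < c < d < e and write every simplex with vertices in increasing order. Then dim K = 3 and the simplices of K are:

  0-simplices (5): a, b, c, d, e
  1-simplices (10): ab, ac, ad, ae, bc, bd, be, cd, ce, de
  2-simplices (10): abc, abd, abe, acd, ace, ade, bcd, bce, bde, cde
  3-simplices (5): abcd, abce, abde, acde, bcde

so the chain groups are C_0 ≅ Z^5, C_1 ≅ Z^10, C_2 ≅ Z^10, C_3 ≅ Z^5.

The boundary map ∂_1: C_1 → C_0 sends each edge [p,q] (with p < q) to q − p. For instance
  ∂ce = e − c.
This gives a 5×10 integer matrix of rank 4; reducing to Smith normal form yields diagonal entries (1,1,1,1).

∂_2: C_2 → C_1 sends each 2-simplex [p,q,r] to [q,r] − [p,r] + [p,q]. For instance
  ∂cde = de − ce + cd,
  ∂bde = de − be + bd.
The 10×10 boundary matrix has rank 6 and Smith normal form diag(1,1,1,1,1,1).

Boundary ∂_3: C_3 → C_2 sends each 3-simplex σ to the alternating sum Σ_i (−1)^i (σ with its i-th vertex removed). For instance
  ∂abcd = bcd − acd + abd − abc,
  ∂abde = bde − ade + abe − abd.
As a 10×5 matrix over Z this has rank 4, with invariant factors (1,1,1,1).

Now H_k = ker ∂_k / im ∂_{k+1}, so:

  H_0: rank C_0 − rank ∂_1 = 5 − 4 = 1, and the invariant factors of ∂_1 are all 1, so H_0 = Z.
  H_1: rank ker ∂_1 − rank ∂_2 = (10 − 4) − 6 = 0, and the invariant factors of ∂_2 are all 1, so H_1 = 0.
  H_2: rank ker ∂_2 − rank ∂_3 = (10 − 6) − 4 = 0, and the invariant factors of ∂_3 are all 1, so H_2 = 0.
  H_3: rank ker ∂_3 − rank ∂_4 = (5 − 4) − 0 = 1, and there is no ∂_4, so H_3 = Z.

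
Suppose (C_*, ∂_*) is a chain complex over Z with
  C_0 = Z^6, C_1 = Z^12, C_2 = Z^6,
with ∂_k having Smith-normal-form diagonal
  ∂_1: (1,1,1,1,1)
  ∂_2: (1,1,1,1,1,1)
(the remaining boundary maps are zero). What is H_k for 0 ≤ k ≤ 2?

H_0: b_0 = 6 − 0 − 5 = 1; torsion from ∂_1 factors > 1: none. So H_0 ≅ Z.
H_1: b_1 = 12 − 5 − 6 = 1; torsion from ∂_2 factors > 1: none. So H_1 ≅ Z.
H_2: b_2 = 6 − 6 − 0 = 0; torsion from ∂_3 factors > 1: none. So H_2 ≅ 0.

H_0 ≅ Z,  H_1 ≅ Z,  H_2 = 0.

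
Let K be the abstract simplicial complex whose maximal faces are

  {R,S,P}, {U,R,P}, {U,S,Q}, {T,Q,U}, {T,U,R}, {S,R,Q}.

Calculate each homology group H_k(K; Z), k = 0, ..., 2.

H_0 = Z,  H_1 = Z,  H_2 = 0.

Order the vertices as P < Q < R < S < T < U. Listing each simplex with vertices in this order, K has dimension 2 with simplices:

  0-simplices (6): P, Q, R, S, T, U
  1-simplices (12): PR, PS, PU, QR, QS, QT, QU, RS, RT, RU, SU, TU
  2-simplices (6): PRS, PRU, QRS, QSU, QTU, RTU

Hence C_0 ≅ Z^6, C_1 ≅ Z^12, C_2 ≅ Z^6.

The boundary map ∂_1: C_1 → C_0 maps an edge to its endpoints' difference, ∂[p,q] = q − p.
The 6×12 boundary matrix has rank 5 and Smith normal form diag(1,1,1,1,1).

∂_2: C_2 → C_1 acts by ∂[p,q,r] = [q,r] − [p,r] + [p,q]. For instance
  ∂RTU = TU − RU + RT,
  ∂QSU = SU − QU + QS.
The resulting 12×6 matrix has rank 6, and its Smith normal form has invariant factors (1,1,1,1,1,1).

Computing H_k = (kernel of ∂_k) / (image of ∂_{k+1}):

  H_0: rank C_0 − rank ∂_1 = 6 − 5 = 1, and the invariant factors of ∂_1 are all 1, so H_0 ≅ Z.
  H_1: rank ker ∂_1 − rank ∂_2 = (12 − 5) − 6 = 1, and the invariant factors of ∂_2 are all 1, so H_1 ≅ Z.
  H_2: rank ker ∂_2 − rank ∂_3 = (6 − 6) − 0 = 0, and there is no ∂_3, so H_2 ≅ 0.

As a check, the Euler characteristic is 6 − 12 + 6 = 0, which agrees with 1 − 1 + 0 = 0.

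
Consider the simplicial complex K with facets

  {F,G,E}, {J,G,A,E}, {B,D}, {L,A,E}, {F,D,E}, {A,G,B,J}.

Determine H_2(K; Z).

Order the vertices as A < B < D < E < F < G < J < L. Listing each simplex with vertices in this order, K has dimension 3 with simplices:

  0-simplices (8): A, B, D, E, F, G, J, L
  1-simplices (16): AB, AE, AG, AJ, AL, BD, BG, BJ, DE, DF, EF, EG, EJ, EL, FG, GJ
  2-simplices (10): ABG, ABJ, AEG, AEJ, AEL, AGJ, BGJ, DEF, EFG, EGJ
  3-simplices (2): ABGJ, AEGJ

Hence C_0 ≅ Z^8, C_1 ≅ Z^16, C_2 ≅ Z^10, C_3 ≅ Z^2.

Boundary ∂_1: C_1 → C_0 maps an edge to its endpoints' difference, ∂[p,q] = q − p.
This gives a 8×16 integer matrix of rank 7; reducing to Smith normal form yields diagonal entries (1,1,1,1,1,1,1).

Boundary ∂_2: C_2 → C_1 acts by ∂[p,q,r] = [q,r] − [p,r] + [p,q]. For instance
  ∂AGJ = GJ − AJ + AG,
  ∂AEG = EG − AG + AE.
The 16×10 boundary matrix has rank 8 and Smith normal form diag(1,1,1,1,1,1,1,1).

The boundary map ∂_3: C_3 → C_2 sends each 3-simplex σ to the alternating sum Σ_i (−1)^i (σ with its i-th vertex removed). For instance
  ∂AEGJ = EGJ − AGJ + AEJ − AEG,
  ∂ABGJ = BGJ − AGJ + ABJ − ABG.
The 10×2 boundary matrix has rank 2 and Smith normal form diag(1,1).

Computing H_k = (kernel of ∂_k) / (image of ∂_{k+1}):

  H_2: rank ker ∂_2 − rank ∂_3 = (10 − 8) − 2 = 0, and the invariant factors of ∂_3 are all 1, so H_2 ≅ 0.

H_2 = 0.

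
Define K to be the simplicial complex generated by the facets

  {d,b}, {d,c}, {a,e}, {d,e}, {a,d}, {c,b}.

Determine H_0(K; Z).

H_0 = Z.

Fix the vertex order a < b < c < d < e and write every simplex with vertices in increasing order. Then dim K = 1 and the simplices of K are:

  0-simplices (5): a, b, c, d, e
  1-simplices (6): ad, ae, bc, bd, cd, de

giving chain groups C_0 ≅ Z^5, C_1 ≅ Z^6.

∂_1: C_1 → C_0 maps an edge to its endpoints' difference, ∂[p,q] = q − p. For instance
  ∂bd = d − b.
The resulting 5×6 matrix has rank 4, and its Smith normal form has invariant factors (1,1,1,1).

Computing H_k = (kernel of ∂_k) / (image of ∂_{k+1}):

  H_0: rank C_0 − rank ∂_1 = 5 − 4 = 1, and the invariant factors of ∂_1 are all 1, so H_0 ≅ Z.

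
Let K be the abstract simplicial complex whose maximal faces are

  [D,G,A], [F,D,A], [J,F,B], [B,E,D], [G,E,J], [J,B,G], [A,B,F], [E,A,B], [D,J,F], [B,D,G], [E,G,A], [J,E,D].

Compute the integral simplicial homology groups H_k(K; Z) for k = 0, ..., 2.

Fix the vertex order A < B < D < E < F < G < J and write every simplex with vertices in increasing order. Then dim K = 2 and the simplices of K are:

  0-simplices (7): A, B, D, E, F, G, J
  1-simplices (18): AB, AD, AE, AF, AG, BD, BE, BF, BG, BJ, DE, DF, DG, DJ, EG, EJ, FJ, GJ
  2-simplices (12): ABE, ABF, ADF, ADG, AEG, BDE, BDG, BFJ, BGJ, DEJ, DFJ, EGJ

so the chain groups are C_0 ≅ Z^7, C_1 ≅ Z^18, C_2 ≅ Z^12.

The boundary map ∂_1: C_1 → C_0 sends each edge [p,q] (with p < q) to q − p. For instance
  ∂DJ = J − D.
This gives a 7×18 integer matrix of rank 6; reducing to Smith normal form yields diagonal entries (1,1,1,1,1,1).

∂_2: C_2 → C_1 maps a triangle to the signed sum of its edges. For instance
  ∂ABF = BF − AF + AB,
  ∂BDG = DG − BG + BD.
This gives a 18×12 integer matrix of rank 12; reducing to Smith normal form yields diagonal entries (1,1,1,1,1,1,1,1,1,1,1,2).

Now H_k = ker ∂_k / im ∂_{k+1}, so:

  H_0: rank C_0 − rank ∂_1 = 7 − 6 = 1, and the invariant factors of ∂_1 are all 1, so H_0 = Z.
  H_1: rank ker ∂_1 − rank ∂_2 = (18 − 6) − 12 = 0, and ∂_2 has invariant factor 2 > 1, so H_1 = Z/2Z.
  H_2: rank ker ∂_2 − rank ∂_3 = (12 − 12) − 0 = 0, and there is no ∂_3, so H_2 = 0.

H_0 = Z,  H_1 = Z/2Z,  H_2 = 0.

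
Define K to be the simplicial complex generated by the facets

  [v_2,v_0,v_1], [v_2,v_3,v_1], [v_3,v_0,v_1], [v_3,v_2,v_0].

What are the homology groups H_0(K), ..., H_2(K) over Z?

H_0 = Z,  H_1 = 0,  H_2 = Z.

Take the total order v_0 < v_1 < v_2 < v_3 on the vertex set. Then K (dimension 2) consists of the simplices:

  0-simplices (4): [v_0], [v_1], [v_2], [v_3]
  1-simplices (6): [v_0,v_1], [v_0,v_2], [v_0,v_3], [v_1,v_2], [v_1,v_3], [v_2,v_3]
  2-simplices (4): [v_0,v_1,v_2], [v_0,v_1,v_3], [v_0,v_2,v_3], [v_1,v_2,v_3]

Hence C_0 ≅ Z^4, C_1 ≅ Z^6, C_2 ≅ Z^4.

Boundary ∂_1: C_1 → C_0 maps an edge to its endpoints' difference, ∂[p,q] = q − p.
As a 4×6 matrix over Z this has rank 3, with invariant factors (1,1,1).

Boundary ∂_2: C_2 → C_1 maps a triangle to the signed sum of its edges. For instance
  ∂[v_0,v_2,v_3] = [v_2,v_3] − [v_0,v_3] + [v_0,v_2],
  ∂[v_0,v_1,v_2] = [v_1,v_2] − [v_0,v_2] + [v_0,v_1].
This gives a 6×4 integer matrix of rank 3; reducing to Smith normal form yields diagonal entries (1,1,1).

Reading off H_k = ker ∂_k / im ∂_{k+1}:

  H_0: rank C_0 − rank ∂_1 = 4 − 3 = 1, and the invariant factors of ∂_1 are all 1, so H_0 ≅ Z.
  H_1: rank ker ∂_1 − rank ∂_2 = (6 − 3) − 3 = 0, and the invariant factors of ∂_2 are all 1, so H_1 ≅ 0.
  H_2: rank ker ∂_2 − rank ∂_3 = (4 − 3) − 0 = 1, and there is no ∂_3, so H_2 ≅ Z.

As a check, the Euler characteristic is 4 − 6 + 4 = 2, which agrees with 1 − 0 + 1 = 2.
(K is a triangulation of the 2-sphere S^2.)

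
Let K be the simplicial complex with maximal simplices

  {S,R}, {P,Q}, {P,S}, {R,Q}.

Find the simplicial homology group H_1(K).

H_1 ≅ Z.

K has 4 vertices, 4 edges.
rank ∂_1 = 3, rank ∂_2 = 0 ⇒ b_1 = 4 − 3 − 0 = 1. So H_1 = Z.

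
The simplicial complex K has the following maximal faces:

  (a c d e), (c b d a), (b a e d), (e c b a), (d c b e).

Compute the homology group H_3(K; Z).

We work with the vertex ordering a < b < c < d < e. The simplices of K, each written with vertices in increasing order, are:

  0-simplices (5): a, b, c, d, e
  1-simplices (10): ab, ac, ad, ae, bc, bd, be, cd, ce, de
  2-simplices (10): abc, abd, abe, acd, ace, ade, bcd, bce, bde, cde
  3-simplices (5): abcd, abce, abde, acde, bcde

so the chain groups are C_0 ≅ Z^5, C_1 ≅ Z^10, C_2 ≅ Z^10, C_3 ≅ Z^5.

Boundary ∂_1: C_1 → C_0 is given by ∂[p,q] = [q] − [p]. For instance
  ∂be = e − b.
The 5×10 boundary matrix has rank 4 and Smith normal form diag(1,1,1,1).

Boundary ∂_2: C_2 → C_1 maps a triangle to the signed sum of its edges. For instance
  ∂ade = de − ae + ad,
  ∂ace = ce − ae + ac.
The 10×10 boundary matrix has rank 6 and Smith normal form diag(1,1,1,1,1,1).

The boundary map ∂_3: C_3 → C_2 sends each 3-simplex σ to the alternating sum Σ_i (−1)^i (σ with its i-th vertex removed). For instance
  ∂acde = cde − ade + ace − acd,
  ∂abce = bce − ace + abe − abc.
The 10×5 boundary matrix has rank 4 and Smith normal form diag(1,1,1,1).

Now H_k = ker ∂_k / im ∂_{k+1}, so:

  H_3: rank ker ∂_3 − rank ∂_4 = (5 − 4) − 0 = 1, and there is no ∂_4, so H_3 = Z.

H_3 ≅ Z.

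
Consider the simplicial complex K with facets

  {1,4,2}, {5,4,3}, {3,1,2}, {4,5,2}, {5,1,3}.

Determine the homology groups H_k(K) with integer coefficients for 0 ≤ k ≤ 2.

H_0 ≅ Z,  H_1 ≅ Z,  H_2 = 0.

Order the vertices as 1 < 2 < 3 < 4 < 5. Listing each simplex with vertices in this order, K has dimension 2 with simplices:

  0-simplices (5): [1], [2], [3], [4], [5]
  1-simplices (10): [1,2], [1,3], [1,4], [1,5], [2,3], [2,4], [2,5], [3,4], [3,5], [4,5]
  2-simplices (5): [1,2,3], [1,2,4], [1,3,5], [2,4,5], [3,4,5]

giving chain groups C_0 ≅ Z^5, C_1 ≅ Z^10, C_2 ≅ Z^5.

The boundary map ∂_1: C_1 → C_0 maps an edge to its endpoints' difference, ∂[p,q] = q − p. For instance
  ∂[2,5] = [5] − [2].
The 5×10 boundary matrix has rank 4 and Smith normal form diag(1,1,1,1).

The boundary map ∂_2: C_2 → C_1 acts by ∂[p,q,r] = [q,r] − [p,r] + [p,q]. For instance
  ∂[2,4,5] = [4,5] − [2,5] + [2,4],
  ∂[1,2,3] = [2,3] − [1,3] + [1,2].
This gives a 10×5 integer matrix of rank 5; reducing to Smith normal form yields diagonal entries (1,1,1,1,1).

From H_k ≅ ker(∂_k) / im(∂_{k+1}) we obtain:

  H_0: rank C_0 − rank ∂_1 = 5 − 4 = 1, and the invariant factors of ∂_1 are all 1, so H_0 ≅ Z.
  H_1: rank ker ∂_1 − rank ∂_2 = (10 − 4) − 5 = 1, and the invariant factors of ∂_2 are all 1, so H_1 ≅ Z.
  H_2: rank ker ∂_2 − rank ∂_3 = (5 − 5) − 0 = 0, and there is no ∂_3, so H_2 ≅ 0.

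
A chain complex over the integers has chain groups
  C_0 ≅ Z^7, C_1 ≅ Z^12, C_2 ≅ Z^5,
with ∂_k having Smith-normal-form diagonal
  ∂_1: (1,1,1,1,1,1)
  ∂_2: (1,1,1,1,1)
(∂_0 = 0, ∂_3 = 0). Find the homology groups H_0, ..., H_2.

H_0: b_0 = 7 − 0 − 6 = 1; torsion from ∂_1 factors > 1: none. So H_0 ≅ Z.
H_1: b_1 = 12 − 6 − 5 = 1; torsion from ∂_2 factors > 1: none. So H_1 ≅ Z.
H_2: b_2 = 5 − 5 − 0 = 0; torsion from ∂_3 factors > 1: none. So H_2 ≅ 0.

H_0 ≅ Z,  H_1 ≅ Z,  H_2 = 0.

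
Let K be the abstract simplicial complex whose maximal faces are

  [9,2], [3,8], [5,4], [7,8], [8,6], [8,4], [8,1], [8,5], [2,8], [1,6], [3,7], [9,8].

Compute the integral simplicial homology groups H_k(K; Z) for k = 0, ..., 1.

We work with the vertex ordering 1 < 2 < 3 < 4 < 5 < 6 < 7 < 8 < 9. The simplices of K, each written with vertices in increasing order, are:

  0-simplices (9): [1], [2], [3], [4], [5], [6], [7], [8], [9]
  1-simplices (12): [1,6], [1,8], [2,8], [2,9], [3,7], [3,8], [4,5], [4,8], [5,8], [6,8], [7,8], [8,9]

so the chain groups are C_0 ≅ Z^9, C_1 ≅ Z^12.

Boundary ∂_1: C_1 → C_0 is given by ∂[p,q] = [q] − [p].
The resulting 9×12 matrix has rank 8, and its Smith normal form has invariant factors (1,1,1,1,1,1,1,1).

Now H_k = ker ∂_k / im ∂_{k+1}, so:

  H_0: rank C_0 − rank ∂_1 = 9 − 8 = 1, and the invariant factors of ∂_1 are all 1, so H_0 = Z.
  H_1: rank ker ∂_1 − rank ∂_2 = (12 − 8) − 0 = 4, and there is no ∂_2, so H_1 = Z^4.

As a check, the Euler characteristic is 9 − 12 = -3, which agrees with 1 − 4 = -3.

H_0 ≅ Z,  H_1 ≅ Z^4.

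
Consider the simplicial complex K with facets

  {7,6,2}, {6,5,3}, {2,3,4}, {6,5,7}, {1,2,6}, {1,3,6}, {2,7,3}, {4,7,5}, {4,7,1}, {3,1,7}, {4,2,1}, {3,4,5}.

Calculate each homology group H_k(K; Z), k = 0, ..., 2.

Fix the vertex order 1 < 2 < 3 < 4 < 5 < 6 < 7 and write every simplex with vertices in increasing order. Then dim K = 2 and the simplices of K are:

  0-simplices (7): [1], [2], [3], [4], [5], [6], [7]
  1-simplices (18): [1,2], [1,3], [1,4], [1,6], [1,7], [2,3], [2,4], [2,6], [2,7], [3,4], [3,5], [3,6], [3,7], [4,5], [4,7], [5,6], [5,7], [6,7]
  2-simplices (12): [1,2,4], [1,2,6], [1,3,6], [1,3,7], [1,4,7], [2,3,4], [2,3,7], [2,6,7], [3,4,5], [3,5,6], [4,5,7], [5,6,7]

Hence C_0 ≅ Z^7, C_1 ≅ Z^18, C_2 ≅ Z^12.

Boundary ∂_1: C_1 → C_0 maps an edge to its endpoints' difference, ∂[p,q] = q − p.
The resulting 7×18 matrix has rank 6, and its Smith normal form has invariant factors (1,1,1,1,1,1).

The boundary map ∂_2: C_2 → C_1 acts by ∂[p,q,r] = [q,r] − [p,r] + [p,q]. For instance
  ∂[5,6,7] = [6,7] − [5,7] + [5,6],
  ∂[3,4,5] = [4,5] − [3,5] + [3,4].
As a 18×12 matrix over Z this has rank 12, with invariant factors (1,1,1,1,1,1,1,1,1,1,1,2).

Now H_k = ker ∂_k / im ∂_{k+1}, so:

  H_0: rank C_0 − rank ∂_1 = 7 − 6 = 1, and the invariant factors of ∂_1 are all 1, so H_0 = Z.
  H_1: rank ker ∂_1 − rank ∂_2 = (18 − 6) − 12 = 0, and ∂_2 has invariant factor 2 > 1, so H_1 = Z/2.
  H_2: rank ker ∂_2 − rank ∂_3 = (12 − 12) − 0 = 0, and there is no ∂_3, so H_2 = 0.

H_0 = Z,  H_1 = Z/2,  H_2 = 0.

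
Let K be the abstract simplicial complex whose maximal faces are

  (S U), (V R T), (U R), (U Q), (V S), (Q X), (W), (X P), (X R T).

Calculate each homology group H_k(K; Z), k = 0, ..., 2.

Fix the vertex order P < Q < R < S < T < U < V < W < X and write every simplex with vertices in increasing order. Then dim K = 2 and the simplices of K are:

  0-simplices (9): P, Q, R, S, T, U, V, W, X
  1-simplices (11): PX, QU, QX, RT, RU, RV, RX, SU, SV, TV, TX
  2-simplices (2): RTV, RTX

so the chain groups are C_0 ≅ Z^9, C_1 ≅ Z^11, C_2 ≅ Z^2.

The boundary map ∂_1: C_1 → C_0 maps an edge to its endpoints' difference, ∂[p,q] = q − p.
This gives a 9×11 integer matrix of rank 7; reducing to Smith normal form yields diagonal entries (1,1,1,1,1,1,1).

∂_2: C_2 → C_1 sends each 2-simplex [p,q,r] to [q,r] − [p,r] + [p,q]. For instance
  ∂RTV = TV − RV + RT,
  ∂RTX = TX − RX + RT.
As a 11×2 matrix over Z this has rank 2, with invariant factors (1,1).

Computing H_k = (kernel of ∂_k) / (image of ∂_{k+1}):

  H_0: rank C_0 − rank ∂_1 = 9 − 7 = 2, and the invariant factors of ∂_1 are all 1, so H_0 ≅ Z^2.
  H_1: rank ker ∂_1 − rank ∂_2 = (11 − 7) − 2 = 2, and the invariant factors of ∂_2 are all 1, so H_1 ≅ Z^2.
  H_2: rank ker ∂_2 − rank ∂_3 = (2 − 2) − 0 = 0, and there is no ∂_3, so H_2 ≅ 0.

H_0 = Z^2,  H_1 = Z^2,  H_2 = 0.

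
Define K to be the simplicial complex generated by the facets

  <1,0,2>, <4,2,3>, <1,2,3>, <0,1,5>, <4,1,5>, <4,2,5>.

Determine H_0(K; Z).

We work with the vertex ordering 0 < 1 < 2 < 3 < 4 < 5. The simplices of K, each written with vertices in increasing order, are:

  0-simplices (6): [0], [1], [2], [3], [4], [5]
  1-simplices (12): [0,1], [0,2], [0,5], [1,2], [1,3], [1,4], [1,5], [2,3], [2,4], [2,5], [3,4], [4,5]
  2-simplices (6): [0,1,2], [0,1,5], [1,2,3], [1,4,5], [2,3,4], [2,4,5]

Hence C_0 ≅ Z^6, C_1 ≅ Z^12, C_2 ≅ Z^6.

Boundary ∂_1: C_1 → C_0 sends each edge [p,q] (with p < q) to q − p. For instance
  ∂[4,5] = [5] − [4].
As a 6×12 matrix over Z this has rank 5, with invariant factors (1,1,1,1,1).

The boundary map ∂_2: C_2 → C_1 sends each 2-simplex [p,q,r] to [q,r] − [p,r] + [p,q]. For instance
  ∂[1,2,3] = [2,3] − [1,3] + [1,2],
  ∂[1,4,5] = [4,5] − [1,5] + [1,4].
As a 12×6 matrix over Z this has rank 6, with invariant factors (1,1,1,1,1,1).

Now H_k = ker ∂_k / im ∂_{k+1}, so:

  H_0: rank C_0 − rank ∂_1 = 6 − 5 = 1, and the invariant factors of ∂_1 are all 1, so H_0 = Z.

(K is a triangulation of the cylinder S^1 x I.)

H_0 = Z.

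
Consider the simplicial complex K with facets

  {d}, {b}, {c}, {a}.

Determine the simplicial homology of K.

Order the vertices as a < b < c < d. Listing each simplex with vertices in this order, K has dimension 0 with simplices:

  0-simplices (4): a, b, c, d

Hence C_0 ≅ Z^4.

Computing H_k = (kernel of ∂_k) / (image of ∂_{k+1}):

  H_0: rank C_0 − rank ∂_1 = 4 − 0 = 4, and there is no ∂_1, so H_0 = Z^4.

H_0 ≅ Z^4.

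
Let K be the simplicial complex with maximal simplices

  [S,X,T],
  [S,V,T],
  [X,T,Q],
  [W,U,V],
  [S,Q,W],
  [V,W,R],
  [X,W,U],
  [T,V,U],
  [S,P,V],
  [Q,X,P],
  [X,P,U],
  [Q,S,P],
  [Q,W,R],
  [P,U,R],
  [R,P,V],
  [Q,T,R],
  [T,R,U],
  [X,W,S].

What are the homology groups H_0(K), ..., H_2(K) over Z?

Order the vertices as P < Q < R < S < T < U < V < W < X. Listing each simplex with vertices in this order, K has dimension 2 with simplices:

  0-simplices (9): P, Q, R, S, T, U, V, W, X
  1-simplices (27): PQ, PR, PS, PU, PV, PX, QR, QS, QT, QW, QX, RT, RU, RV, RW, ST, SV, SW, SX, TU, TV, TX, UV, UW, UX, VW, WX
  2-simplices (18): PQS, PQX, PRU, PRV, PSV, PUX, QRT, QRW, QSW, QTX, RTU, RVW, STV, STX, SWX, TUV, UVW, UWX

Hence C_0 ≅ Z^9, C_1 ≅ Z^27, C_2 ≅ Z^18.

The boundary map ∂_1: C_1 → C_0 is given by ∂[p,q] = [q] − [p].
The 9×27 boundary matrix has rank 8 and Smith normal form diag(1,1,1,1,1,1,1,1).

∂_2: C_2 → C_1 sends each 2-simplex [p,q,r] to [q,r] − [p,r] + [p,q]. For instance
  ∂QRT = RT − QT + QR,
  ∂STX = TX − SX + ST.
As a 27×18 matrix over Z this has rank 18, with invariant factors (1,1,1,1,1,1,1,1,1,1,1,1,1,1,1,1,1,2).

Now H_k = ker ∂_k / im ∂_{k+1}, so:

  H_0: rank C_0 − rank ∂_1 = 9 − 8 = 1, and the invariant factors of ∂_1 are all 1, so H_0 ≅ Z.
  H_1: rank ker ∂_1 − rank ∂_2 = (27 − 8) − 18 = 1, and ∂_2 has invariant factor 2 > 1, so H_1 ≅ Z ⊕ Z/2Z.
  H_2: rank ker ∂_2 − rank ∂_3 = (18 − 18) − 0 = 0, and there is no ∂_3, so H_2 ≅ 0.

(K is a triangulation of the Klein bottle.)

H_0 ≅ Z,  H_1 ≅ Z ⊕ Z/2Z,  H_2 = 0.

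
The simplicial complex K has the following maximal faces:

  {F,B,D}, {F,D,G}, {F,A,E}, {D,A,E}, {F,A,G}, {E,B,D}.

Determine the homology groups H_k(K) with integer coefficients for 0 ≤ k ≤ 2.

Fix the vertex order A < B < D < E < F < G and write every simplex with vertices in increasing order. Then dim K = 2 and the simplices of K are:

  0-simplices (6): A, B, D, E, F, G
  1-simplices (12): AD, AE, AF, AG, BD, BE, BF, DE, DF, DG, EF, FG
  2-simplices (6): ADE, AEF, AFG, BDE, BDF, DFG

so the chain groups are C_0 ≅ Z^6, C_1 ≅ Z^12, C_2 ≅ Z^6.

The boundary map ∂_1: C_1 → C_0 sends each edge [p,q] (with p < q) to q − p.
The resulting 6×12 matrix has rank 5, and its Smith normal form has invariant factors (1,1,1,1,1).

The boundary map ∂_2: C_2 → C_1 acts by ∂[p,q,r] = [q,r] − [p,r] + [p,q]. For instance
  ∂AFG = FG − AG + AF,
  ∂BDF = DF − BF + BD.
The 12×6 boundary matrix has rank 6 and Smith normal form diag(1,1,1,1,1,1).

From H_k ≅ ker(∂_k) / im(∂_{k+1}) we obtain:

  H_0: rank C_0 − rank ∂_1 = 6 − 5 = 1, and the invariant factors of ∂_1 are all 1, so H_0 = Z.
  H_1: rank ker ∂_1 − rank ∂_2 = (12 − 5) − 6 = 1, and the invariant factors of ∂_2 are all 1, so H_1 = Z.
  H_2: rank ker ∂_2 − rank ∂_3 = (6 − 6) − 0 = 0, and there is no ∂_3, so H_2 = 0.

(K is a triangulation of the cylinder S^1 x I.)

H_0 ≅ Z,  H_1 ≅ Z,  H_2 = 0.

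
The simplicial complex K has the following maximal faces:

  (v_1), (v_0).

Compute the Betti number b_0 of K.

Take the total order v_0 < v_1 on the vertex set. Then K (dimension 0) consists of the simplices:

  0-simplices (2): [v_0], [v_1]

Hence C_0 ≅ Z^2.

Now H_k = ker ∂_k / im ∂_{k+1}, so:

  H_0: rank C_0 − rank ∂_1 = 2 − 0 = 2, and there is no ∂_1, so H_0 ≅ Z^2.

(K is a triangulation of a set of 2 points.)

Hence the Betti numbers are b_0 = 2.

b_0 = 2.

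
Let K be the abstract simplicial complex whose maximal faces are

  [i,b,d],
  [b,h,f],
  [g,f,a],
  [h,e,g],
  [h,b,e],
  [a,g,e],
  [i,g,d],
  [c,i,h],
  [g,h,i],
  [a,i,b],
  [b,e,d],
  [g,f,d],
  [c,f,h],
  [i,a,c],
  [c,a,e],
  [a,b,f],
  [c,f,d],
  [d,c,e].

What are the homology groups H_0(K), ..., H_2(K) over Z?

H_0 = Z,  H_1 = Z^2,  H_2 = Z.

K has 9 vertices, 27 edges, 18 triangles.
rank ∂_0 = 0, rank ∂_1 = 8 ⇒ b_0 = 9 − 0 − 8 = 1; all invariant factors of ∂_1 are 1 so no torsion. So H_0 ≅ Z.
rank ∂_1 = 8, rank ∂_2 = 17 ⇒ b_1 = 27 − 8 − 17 = 2; all invariant factors of ∂_2 are 1 so no torsion. So H_1 ≅ Z^2.
rank ∂_2 = 17, rank ∂_3 = 0 ⇒ b_2 = 18 − 17 − 0 = 1. So H_2 ≅ Z.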